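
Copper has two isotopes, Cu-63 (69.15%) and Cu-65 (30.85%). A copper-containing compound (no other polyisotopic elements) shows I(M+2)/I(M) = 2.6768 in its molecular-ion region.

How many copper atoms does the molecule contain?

6

The M+2/M ratio from n Cu atoms is n · q/p = n · 0.3085/0.6915.
n = 2.6768 × 0.6915/0.3085 = 6.00 ≈ 6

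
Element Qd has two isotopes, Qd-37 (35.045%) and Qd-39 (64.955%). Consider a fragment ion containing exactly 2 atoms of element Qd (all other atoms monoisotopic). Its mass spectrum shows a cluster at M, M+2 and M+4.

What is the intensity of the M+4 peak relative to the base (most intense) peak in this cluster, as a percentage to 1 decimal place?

92.7%

Term probabilities: M 0.1228, M+2 0.4553, M+4 0.4219. Base peak = M+2.
P(M+2) = C(2,1) × 0.35045^1 × 0.64955^1 = 2 × 0.35045 × 0.64955 = 0.455270 (base)
P(M+4) = C(2,2) × 0.35045^0 × 0.64955^2 = 1 × 1.0000 × 0.4219152 = 0.421915
Relative intensity = 0.421915 / 0.455270 × 100 = 92.7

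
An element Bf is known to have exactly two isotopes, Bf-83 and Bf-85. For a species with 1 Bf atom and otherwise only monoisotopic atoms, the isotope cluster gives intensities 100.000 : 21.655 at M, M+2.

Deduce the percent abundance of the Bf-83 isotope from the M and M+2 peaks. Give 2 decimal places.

Write p for the Bf-83 fraction. I(M+2)/I(M) = [C(1,1)·p^0·(1−p)] / p^1 = 1·(1−p)/p = 21.655/100.000 = 0.2166
(1−p)/p = 0.2166/1 = 0.2166  ⇒  p = 1/(1 + 0.2166) = 0.8220
Bf-83: 82.20%, Bf-85: 17.80%.

82.20%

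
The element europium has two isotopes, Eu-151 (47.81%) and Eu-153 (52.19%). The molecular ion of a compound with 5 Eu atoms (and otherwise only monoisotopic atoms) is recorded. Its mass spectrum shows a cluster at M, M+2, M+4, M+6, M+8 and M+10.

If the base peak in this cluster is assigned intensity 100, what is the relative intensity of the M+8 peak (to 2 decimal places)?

54.58

Term probabilities: M 0.0250, M+2 0.1363, M+4 0.2977, M+6 0.3249, M+8 0.1774, M+10 0.0387. Base peak = M+6.
P(M+6) = C(5,3) × 0.4781^2 × 0.5219^3 = 10 × 0.22857961 × 0.14215492 = 0.324937 (base)
P(M+8) = C(5,4) × 0.4781^1 × 0.5219^4 = 5 × 0.4781 × 0.07419065 = 0.177353
Relative intensity = 0.177353 / 0.324937 × 100 = 54.58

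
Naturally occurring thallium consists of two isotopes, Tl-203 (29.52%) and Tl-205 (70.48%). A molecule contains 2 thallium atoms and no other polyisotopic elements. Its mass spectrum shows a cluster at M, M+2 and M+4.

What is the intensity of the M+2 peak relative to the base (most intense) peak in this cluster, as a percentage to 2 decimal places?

83.77%

Term probabilities: M 0.0871, M+2 0.4161, M+4 0.4967. Base peak = M+4.
P(M+4) = C(2,2) × 0.2952^0 × 0.7048^2 = 1 × 1.0000 × 0.49674304 = 0.496743 (base)
P(M+2) = C(2,1) × 0.2952^1 × 0.7048^1 = 2 × 0.2952 × 0.7048 = 0.416114
Relative intensity = 0.416114 / 0.496743 × 100 = 83.77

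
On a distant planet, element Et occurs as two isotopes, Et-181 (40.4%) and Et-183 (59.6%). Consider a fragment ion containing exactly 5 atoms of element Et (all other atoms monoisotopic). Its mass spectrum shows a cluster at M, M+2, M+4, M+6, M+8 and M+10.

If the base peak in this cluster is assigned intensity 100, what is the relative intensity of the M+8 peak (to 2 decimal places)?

(0.404 + 0.596)^5 gives M 0.0108, M+2 0.0794, M+4 0.2342, M+6 0.3455, M+8 0.2549, M+10 0.0752; the largest is M+6.
P(M+6) = C(5,3) × 0.404^2 × 0.596^3 = 10 × 0.163216 × 0.21170874 = 0.345543 (base)
P(M+8) = C(5,4) × 0.404^1 × 0.596^4 = 5 × 0.4040 × 0.12617841 = 0.254880
Relative intensity = 0.254880 / 0.345543 × 100 = 73.76

73.76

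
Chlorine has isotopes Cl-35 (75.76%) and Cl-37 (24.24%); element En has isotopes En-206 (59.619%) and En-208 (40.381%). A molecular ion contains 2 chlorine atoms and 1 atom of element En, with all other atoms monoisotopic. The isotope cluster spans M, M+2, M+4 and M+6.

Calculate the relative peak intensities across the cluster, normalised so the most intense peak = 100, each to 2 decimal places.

Chlorine pattern (n=2): 0.57395776 : 0.36728448 : 0.05875776
Element En pattern (n=1): 0.59619 : 0.40381
Convolve the two distributions (both contribute in 2-u steps):
  M: 0.57395776×0.59619 = 0.342188
  M+2: 0.57395776×0.40381 + 0.36728448×0.59619 = 0.450741
  M+4: 0.36728448×0.40381 + 0.05875776×0.59619 = 0.183344
  M+6: 0.05875776×0.40381 = 0.023727
Scale to base peak (0.450741) = 100: 75.92 : 100.00 : 40.68 : 5.26

75.92 : 100.00 : 40.68 : 5.26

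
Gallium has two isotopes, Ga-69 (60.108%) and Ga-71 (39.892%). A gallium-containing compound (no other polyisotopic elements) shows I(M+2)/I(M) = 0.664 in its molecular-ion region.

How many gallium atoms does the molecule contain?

1

With n Ga atoms, P(M+2)/P(M) = C(n,1)·p^(n−1)q / p^n = n·q/p = n · 0.39892/0.60108.
n = 0.664 × 0.60108/0.39892 = 1.00 ≈ 1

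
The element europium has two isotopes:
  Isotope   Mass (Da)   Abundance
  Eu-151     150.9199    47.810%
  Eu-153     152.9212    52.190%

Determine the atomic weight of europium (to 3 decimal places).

The abundance-weighted mean is 0.47810 × 150.9199 + 0.52190 × 152.9212
= 72.15480 + 79.80957 = 151.96437 Da

151.964 Da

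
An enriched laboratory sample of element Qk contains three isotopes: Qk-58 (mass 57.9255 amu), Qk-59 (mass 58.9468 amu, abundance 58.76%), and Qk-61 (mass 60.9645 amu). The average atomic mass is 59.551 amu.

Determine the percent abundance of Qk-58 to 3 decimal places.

The remaining 41.24% is split between Qk-58 (fraction x) and Qk-61 (fraction 0.4124 − x).
Substituting: 57.9255x + 60.9645(0.4124 − x) = 24.91386032
(57.9255 − 60.9645)x = -0.22789948  ⇒  x = 0.07499, y = 0.33741
Qk-58: 7.499%, Qk-61: 33.741%.

7.499%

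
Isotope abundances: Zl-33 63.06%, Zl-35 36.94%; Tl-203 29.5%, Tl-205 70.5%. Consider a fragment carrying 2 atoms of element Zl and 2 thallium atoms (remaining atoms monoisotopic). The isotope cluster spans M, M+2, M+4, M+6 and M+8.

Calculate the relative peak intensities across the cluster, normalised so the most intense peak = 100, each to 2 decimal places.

Element Zl pattern (n=2): 0.39765636 : 0.46588728 : 0.13645636
Thallium pattern (n=2): 0.087025 : 0.41595 : 0.497025
Convolve the two distributions (both contribute in 2-u steps):
  M: 0.39765636×0.087025 = 0.034606
  M+2: 0.39765636×0.41595 + 0.46588728×0.087025 = 0.205949
  M+4: 0.39765636×0.497025 + 0.46588728×0.41595 + 0.13645636×0.087025 = 0.403306
  M+6: 0.46588728×0.497025 + 0.13645636×0.41595 = 0.288317
  M+8: 0.13645636×0.497025 = 0.067822
Scale to base peak (0.403306) = 100: 8.58 : 51.07 : 100.00 : 71.49 : 16.82

8.58 : 51.07 : 100.00 : 71.49 : 16.82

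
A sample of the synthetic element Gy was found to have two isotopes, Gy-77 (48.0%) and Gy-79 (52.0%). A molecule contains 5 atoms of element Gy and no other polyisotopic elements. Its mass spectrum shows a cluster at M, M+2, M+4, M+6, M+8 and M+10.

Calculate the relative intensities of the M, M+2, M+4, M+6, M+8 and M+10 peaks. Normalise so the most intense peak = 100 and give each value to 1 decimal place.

7.9 : 42.6 : 92.3 : 100.0 : 54.2 : 11.7

The 5 Gy atoms are independent, so intensities follow the terms of (0.480 + 0.520)^5.
P(M) = 0.480^5 = 0.025480
P(M+2) = 5 × 0.480^4 × 0.520^1 = 0.138019
P(M+4) = 10 × 0.480^3 × 0.520^2 = 0.299041
P(M+6) = 10 × 0.480^2 × 0.520^3 = 0.323961
P(M+8) = 5 × 0.480^1 × 0.520^4 = 0.175479
P(M+10) = 0.520^5 = 0.038020
The M+6 peak is largest (0.323961); scaling to 100 gives 7.9 : 42.6 : 92.3 : 100.0 : 54.2 : 11.7.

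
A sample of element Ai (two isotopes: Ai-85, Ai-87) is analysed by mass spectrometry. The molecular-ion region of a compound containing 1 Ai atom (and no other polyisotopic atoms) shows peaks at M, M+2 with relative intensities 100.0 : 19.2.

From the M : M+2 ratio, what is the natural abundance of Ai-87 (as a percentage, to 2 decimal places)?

Write p for the Ai-85 fraction. I(M+2)/I(M) = [C(1,1)·p^0·(1−p)] / p^1 = 1·(1−p)/p = 19.2/100.0 = 0.1920
(1−p)/p = 0.1920/1 = 0.1920  ⇒  p = 1/(1 + 0.1920) = 0.8389
Ai-85: 83.89%, Ai-87: 16.11%.

16.11%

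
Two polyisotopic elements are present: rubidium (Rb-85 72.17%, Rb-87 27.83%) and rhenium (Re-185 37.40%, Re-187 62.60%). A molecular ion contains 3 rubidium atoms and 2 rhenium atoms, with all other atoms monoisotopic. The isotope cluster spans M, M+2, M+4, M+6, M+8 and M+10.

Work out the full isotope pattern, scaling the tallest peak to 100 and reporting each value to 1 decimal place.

14.0 : 63.3 : 100.0 : 67.3 : 20.2 : 2.3

Rubidium pattern (n=3): 0.37589809 : 0.43485841 : 0.16768892 : 0.02155458
Rhenium pattern (n=2): 0.139876 : 0.468248 : 0.391876
Convolve the two distributions (both contribute in 2-u steps):
  M: 0.37589809×0.139876 = 0.052579
  M+2: 0.37589809×0.468248 + 0.43485841×0.139876 = 0.236840
  M+4: 0.37589809×0.391876 + 0.43485841×0.468248 + 0.16768892×0.139876 = 0.374383
  M+6: 0.43485841×0.391876 + 0.16768892×0.468248 + 0.02155458×0.139876 = 0.251946
  M+8: 0.16768892×0.391876 + 0.02155458×0.468248 = 0.075806
  M+10: 0.02155458×0.391876 = 0.008447
Scale to base peak (0.374383) = 100: 14.0 : 63.3 : 100.0 : 67.3 : 20.2 : 2.3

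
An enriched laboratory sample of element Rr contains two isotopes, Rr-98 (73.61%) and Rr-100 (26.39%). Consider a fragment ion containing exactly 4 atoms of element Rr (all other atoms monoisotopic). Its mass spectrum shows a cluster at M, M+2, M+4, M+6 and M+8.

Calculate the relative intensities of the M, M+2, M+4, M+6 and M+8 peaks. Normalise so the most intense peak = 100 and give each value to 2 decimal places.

69.73 : 100.00 : 53.78 : 12.85 : 1.15

Expanding (0.7361 + 0.2639)^4:
P(M) = 0.7361^4 = 0.293594
P(M+2) = 4 × 0.7361^3 × 0.2639^1 = 0.421027
P(M+4) = 6 × 0.7361^2 × 0.2639^2 = 0.226414
P(M+6) = 4 × 0.7361^1 × 0.2639^3 = 0.054115
P(M+8) = 0.2639^4 = 0.004850
The M+2 peak is largest (0.421027); scaling to 100 gives 69.73 : 100.00 : 53.78 : 12.85 : 1.15.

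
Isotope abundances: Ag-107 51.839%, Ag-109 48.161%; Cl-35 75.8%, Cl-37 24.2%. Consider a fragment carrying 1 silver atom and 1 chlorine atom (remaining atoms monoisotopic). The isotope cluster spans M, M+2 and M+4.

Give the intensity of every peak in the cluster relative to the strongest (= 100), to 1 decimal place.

Silver pattern (n=1): 0.51839 : 0.48161
Chlorine pattern (n=1): 0.7580 : 0.2420
Convolve the two distributions (both contribute in 2-u steps):
  M: 0.51839×0.7580 = 0.392940
  M+2: 0.51839×0.2420 + 0.48161×0.7580 = 0.490511
  M+4: 0.48161×0.2420 = 0.116550
Scale to base peak (0.490511) = 100: 80.1 : 100.0 : 23.8

80.1 : 100.0 : 23.8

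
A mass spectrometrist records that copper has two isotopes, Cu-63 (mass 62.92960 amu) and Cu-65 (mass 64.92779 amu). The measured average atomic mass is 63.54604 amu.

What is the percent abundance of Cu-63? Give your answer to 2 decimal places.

Writing the weighted mean with unknown fraction x of Cu-63:
62.92960·x + 64.92779·(1 − x) = 63.54604
(62.92960 − 64.92779)·x = 63.54604 − 64.92779
x = -1.38175 / -1.99819 = 0.69150 → 69.15% Cu-63, 30.85% Cu-65.

69.15%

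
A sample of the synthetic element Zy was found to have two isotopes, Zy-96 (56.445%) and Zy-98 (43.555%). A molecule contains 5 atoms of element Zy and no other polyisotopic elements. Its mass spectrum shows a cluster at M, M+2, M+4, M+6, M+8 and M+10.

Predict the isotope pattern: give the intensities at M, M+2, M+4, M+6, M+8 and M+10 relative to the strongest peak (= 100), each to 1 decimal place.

16.8 : 64.8 : 100.0 : 77.2 : 29.8 : 4.6

Expanding (0.56445 + 0.43555)^5:
P(M) = 0.56445^5 = 0.057296
P(M+2) = 5 × 0.56445^4 × 0.43555^1 = 0.221060
P(M+4) = 10 × 0.56445^3 × 0.43555^2 = 0.341156
P(M+6) = 10 × 0.56445^2 × 0.43555^3 = 0.263248
P(M+8) = 5 × 0.56445^1 × 0.43555^4 = 0.101566
P(M+10) = 0.43555^5 = 0.015674
The M+4 peak is largest (0.341156); scaling to 100 gives 16.8 : 64.8 : 100.0 : 77.2 : 29.8 : 4.6.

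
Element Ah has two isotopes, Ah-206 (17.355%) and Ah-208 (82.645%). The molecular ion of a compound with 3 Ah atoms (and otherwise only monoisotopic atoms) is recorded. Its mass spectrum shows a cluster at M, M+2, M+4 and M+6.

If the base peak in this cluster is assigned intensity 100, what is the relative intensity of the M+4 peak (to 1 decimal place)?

Term probabilities: M 0.0052, M+2 0.0747, M+4 0.3556, M+6 0.5645. Base peak = M+6.
P(M+6) = C(3,3) × 0.17355^0 × 0.82645^3 = 1 × 1.0000 × 0.56448155 = 0.564482 (base)
P(M+4) = C(3,2) × 0.17355^1 × 0.82645^2 = 3 × 0.17355 × 0.6830196 = 0.355614
Relative intensity = 0.355614 / 0.564482 × 100 = 63.0

63.0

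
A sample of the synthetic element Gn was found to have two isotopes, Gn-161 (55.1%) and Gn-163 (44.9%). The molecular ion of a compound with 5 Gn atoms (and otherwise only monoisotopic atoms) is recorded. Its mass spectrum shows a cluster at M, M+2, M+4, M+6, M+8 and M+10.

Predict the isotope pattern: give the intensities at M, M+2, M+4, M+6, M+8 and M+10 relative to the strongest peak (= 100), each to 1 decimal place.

15.1 : 61.4 : 100.0 : 81.5 : 33.2 : 5.4

The 5 Gn atoms are independent, so intensities follow the terms of (0.551 + 0.449)^5.
P(M) = 0.551^5 = 0.050788
P(M+2) = 5 × 0.551^4 × 0.449^1 = 0.206930
P(M+4) = 10 × 0.551^3 × 0.449^2 = 0.337247
P(M+6) = 10 × 0.551^2 × 0.449^3 = 0.274816
P(M+8) = 5 × 0.551^1 × 0.449^4 = 0.111971
P(M+10) = 0.449^5 = 0.018249
The M+4 peak is largest (0.337247); scaling to 100 gives 15.1 : 61.4 : 100.0 : 81.5 : 33.2 : 5.4.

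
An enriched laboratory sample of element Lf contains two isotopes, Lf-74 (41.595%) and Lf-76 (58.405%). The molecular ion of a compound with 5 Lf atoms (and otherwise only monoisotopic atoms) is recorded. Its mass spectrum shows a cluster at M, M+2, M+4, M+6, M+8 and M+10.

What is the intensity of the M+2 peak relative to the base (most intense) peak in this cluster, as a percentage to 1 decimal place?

25.4%

Term probabilities: M 0.0125, M+2 0.0874, M+4 0.2455, M+6 0.3447, M+8 0.2420, M+10 0.0680. Base peak = M+6.
P(M+6) = C(5,3) × 0.41595^2 × 0.58405^3 = 10 × 0.1730144 × 0.19922787 = 0.344693 (base)
P(M+2) = C(5,1) × 0.41595^4 × 0.58405^1 = 5 × 0.02993398 × 0.58405 = 0.087415
Relative intensity = 0.087415 / 0.344693 × 100 = 25.4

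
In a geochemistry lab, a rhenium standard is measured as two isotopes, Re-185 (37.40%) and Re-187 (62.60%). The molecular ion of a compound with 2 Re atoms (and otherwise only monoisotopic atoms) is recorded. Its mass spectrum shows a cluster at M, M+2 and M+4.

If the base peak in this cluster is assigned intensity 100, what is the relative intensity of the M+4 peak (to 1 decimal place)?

83.7

Term probabilities: M 0.1399, M+2 0.4682, M+4 0.3919. Base peak = M+2.
P(M+2) = C(2,1) × 0.3740^1 × 0.6260^1 = 2 × 0.3740 × 0.6260 = 0.468248 (base)
P(M+4) = C(2,2) × 0.3740^0 × 0.6260^2 = 1 × 1.0000 × 0.391876 = 0.391876
Relative intensity = 0.391876 / 0.468248 × 100 = 83.7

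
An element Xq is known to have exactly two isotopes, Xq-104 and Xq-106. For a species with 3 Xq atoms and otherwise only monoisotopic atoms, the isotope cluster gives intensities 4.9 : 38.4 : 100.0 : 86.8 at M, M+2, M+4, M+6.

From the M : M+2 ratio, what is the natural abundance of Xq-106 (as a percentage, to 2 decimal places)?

Write p for the Xq-104 fraction. I(M+2)/I(M) = [C(3,1)·p^2·(1−p)] / p^3 = 3·(1−p)/p = 38.4/4.9 = 7.8367
(1−p)/p = 7.8367/3 = 2.6122  ⇒  p = 1/(1 + 2.6122) = 0.2768
Xq-104: 27.68%, Xq-106: 72.32%.

72.32%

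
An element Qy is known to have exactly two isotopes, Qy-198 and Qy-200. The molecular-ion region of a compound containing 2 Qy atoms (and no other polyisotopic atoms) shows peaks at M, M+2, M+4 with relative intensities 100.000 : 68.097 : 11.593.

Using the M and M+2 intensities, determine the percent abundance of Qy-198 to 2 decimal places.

Write p for the Qy-198 fraction. I(M+2)/I(M) = [C(2,1)·p^1·(1−p)] / p^2 = 2·(1−p)/p = 68.097/100.000 = 0.6810
(1−p)/p = 0.6810/2 = 0.3405  ⇒  p = 1/(1 + 0.3405) = 0.7460
Qy-198: 74.60%, Qy-200: 25.40%.

74.60%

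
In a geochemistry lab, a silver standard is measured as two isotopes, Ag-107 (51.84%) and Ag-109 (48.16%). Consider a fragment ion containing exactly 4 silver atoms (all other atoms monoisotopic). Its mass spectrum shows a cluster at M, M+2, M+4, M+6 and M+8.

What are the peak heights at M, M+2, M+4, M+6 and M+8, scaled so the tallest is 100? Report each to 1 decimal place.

19.3 : 71.8 : 100.0 : 61.9 : 14.4

The 4 Ag atoms are independent, so intensities follow the terms of (0.5184 + 0.4816)^4.
P(M) = 0.5184^4 = 0.072220
P(M+2) = 4 × 0.5184^3 × 0.4816^1 = 0.268375
P(M+4) = 6 × 0.5184^2 × 0.4816^2 = 0.373985
P(M+6) = 4 × 0.5184^1 × 0.4816^3 = 0.231624
P(M+8) = 0.4816^4 = 0.053795
The M+4 peak is largest (0.373985); scaling to 100 gives 19.3 : 71.8 : 100.0 : 61.9 : 14.4.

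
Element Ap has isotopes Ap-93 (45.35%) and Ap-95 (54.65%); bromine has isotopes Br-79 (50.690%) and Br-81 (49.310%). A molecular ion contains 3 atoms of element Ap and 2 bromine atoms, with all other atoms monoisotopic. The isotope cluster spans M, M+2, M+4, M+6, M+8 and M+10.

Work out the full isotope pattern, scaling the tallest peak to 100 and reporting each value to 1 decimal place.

Element Ap pattern (n=3): 0.09326783 : 0.33718326 : 0.40632999 : 0.16321892
Bromine pattern (n=2): 0.25694761 : 0.49990478 : 0.24314761
Convolve the two distributions (both contribute in 2-u steps):
  M: 0.09326783×0.25694761 = 0.023965
  M+2: 0.09326783×0.49990478 + 0.33718326×0.25694761 = 0.133263
  M+4: 0.09326783×0.24314761 + 0.33718326×0.49990478 + 0.40632999×0.25694761 = 0.295643
  M+6: 0.33718326×0.24314761 + 0.40632999×0.49990478 + 0.16321892×0.25694761 = 0.327050
  M+8: 0.40632999×0.24314761 + 0.16321892×0.49990478 = 0.180392
  M+10: 0.16321892×0.24314761 = 0.039686
Scale to base peak (0.327050) = 100: 7.3 : 40.7 : 90.4 : 100.0 : 55.2 : 12.1

7.3 : 40.7 : 90.4 : 100.0 : 55.2 : 12.1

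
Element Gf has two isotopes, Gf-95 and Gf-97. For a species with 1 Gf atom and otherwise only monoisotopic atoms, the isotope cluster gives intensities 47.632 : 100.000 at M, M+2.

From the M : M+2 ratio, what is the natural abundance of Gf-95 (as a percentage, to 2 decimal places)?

32.26%

Let p = fractional abundance of Gf-95. I(M+2)/I(M) = [C(1,1)·p^0·(1−p)] / p^1 = 1·(1−p)/p = 100.000/47.632 = 2.0994
(1−p)/p = 2.0994/1 = 2.0994  ⇒  p = 1/(1 + 2.0994) = 0.3226
Gf-95: 32.26%, Gf-97: 67.74%.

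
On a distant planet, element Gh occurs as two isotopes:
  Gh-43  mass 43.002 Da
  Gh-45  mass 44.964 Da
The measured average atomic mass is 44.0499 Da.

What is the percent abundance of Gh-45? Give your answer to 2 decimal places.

With x = fraction of Gh-43 (so Gh-45 is 1 − x):
43.002·x + 44.964·(1 − x) = 44.0499
(43.002 − 44.964)·x = 44.0499 − 44.964
x = -0.9141 / -1.962 = 0.46590 → 46.59% Gh-43, 53.41% Gh-45.

53.41%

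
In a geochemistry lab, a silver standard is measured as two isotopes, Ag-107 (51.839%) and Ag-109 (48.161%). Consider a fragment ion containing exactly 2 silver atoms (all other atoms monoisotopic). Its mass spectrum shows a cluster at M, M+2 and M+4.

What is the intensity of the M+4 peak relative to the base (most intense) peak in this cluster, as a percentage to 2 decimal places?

46.45%

(0.51839 + 0.48161)^2 gives M 0.2687, M+2 0.4993, M+4 0.2319; the largest is M+2.
P(M+2) = C(2,1) × 0.51839^1 × 0.48161^1 = 2 × 0.51839 × 0.48161 = 0.499324 (base)
P(M+4) = C(2,2) × 0.51839^0 × 0.48161^2 = 1 × 1.0000 × 0.23194819 = 0.231948
Relative intensity = 0.231948 / 0.499324 × 100 = 46.45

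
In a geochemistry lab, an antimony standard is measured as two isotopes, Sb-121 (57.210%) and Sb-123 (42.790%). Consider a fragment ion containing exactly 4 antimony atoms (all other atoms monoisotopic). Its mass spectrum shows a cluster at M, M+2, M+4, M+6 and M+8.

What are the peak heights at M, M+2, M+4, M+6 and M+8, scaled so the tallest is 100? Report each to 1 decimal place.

29.8 : 89.1 : 100.0 : 49.9 : 9.3

Each Sb atom is independently Sb-121 (p = 0.57210) or Sb-123 (q = 0.42790); the cluster is the binomial expansion (p + q)^4.
P(M) = 0.57210^4 = 0.107124
P(M+2) = 4 × 0.57210^3 × 0.42790^1 = 0.320493
P(M+4) = 6 × 0.57210^2 × 0.42790^2 = 0.359567
P(M+6) = 4 × 0.57210^1 × 0.42790^3 = 0.179291
P(M+8) = 0.42790^4 = 0.033525
The M+4 peak is largest (0.359567); scaling to 100 gives 29.8 : 89.1 : 100.0 : 49.9 : 9.3.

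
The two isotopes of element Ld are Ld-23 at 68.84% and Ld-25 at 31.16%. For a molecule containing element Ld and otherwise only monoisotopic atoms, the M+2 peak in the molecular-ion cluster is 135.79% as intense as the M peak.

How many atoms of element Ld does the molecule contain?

3

With n Ld atoms, P(M+2)/P(M) = C(n,1)·p^(n−1)q / p^n = n·q/p = n · 0.3116/0.6884.
n = 1.3579 × 0.6884/0.3116 = 3.00 ≈ 3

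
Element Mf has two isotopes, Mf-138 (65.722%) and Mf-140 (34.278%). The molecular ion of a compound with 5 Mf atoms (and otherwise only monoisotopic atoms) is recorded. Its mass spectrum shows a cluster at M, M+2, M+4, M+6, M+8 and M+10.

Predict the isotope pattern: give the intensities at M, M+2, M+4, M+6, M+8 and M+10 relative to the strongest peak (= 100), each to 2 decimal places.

Expanding (0.65722 + 0.34278)^5:
P(M) = 0.65722^5 = 0.122618
P(M+2) = 5 × 0.65722^4 × 0.34278^1 = 0.319763
P(M+4) = 10 × 0.65722^3 × 0.34278^2 = 0.333552
P(M+6) = 10 × 0.65722^2 × 0.34278^3 = 0.173967
P(M+8) = 5 × 0.65722^1 × 0.34278^4 = 0.045367
P(M+10) = 0.34278^5 = 0.004732
The M+4 peak is largest (0.333552); scaling to 100 gives 36.76 : 95.87 : 100.00 : 52.16 : 13.60 : 1.42.

36.76 : 95.87 : 100.00 : 52.16 : 13.60 : 1.42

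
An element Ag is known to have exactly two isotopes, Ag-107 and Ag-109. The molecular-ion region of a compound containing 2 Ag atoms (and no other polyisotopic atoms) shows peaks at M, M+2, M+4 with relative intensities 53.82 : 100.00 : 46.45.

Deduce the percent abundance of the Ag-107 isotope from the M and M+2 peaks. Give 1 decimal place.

51.8%

Write p for the Ag-107 fraction. I(M+2)/I(M) = [C(2,1)·p^1·(1−p)] / p^2 = 2·(1−p)/p = 100.00/53.82 = 1.8580
(1−p)/p = 1.8580/2 = 0.9290  ⇒  p = 1/(1 + 0.9290) = 0.5184
Ag-107: 51.8%, Ag-109: 48.2%.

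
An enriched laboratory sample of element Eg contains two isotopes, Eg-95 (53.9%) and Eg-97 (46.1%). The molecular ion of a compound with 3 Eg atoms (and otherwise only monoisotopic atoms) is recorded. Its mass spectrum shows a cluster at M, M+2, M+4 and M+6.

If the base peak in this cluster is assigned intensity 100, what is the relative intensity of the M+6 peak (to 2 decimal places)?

24.38

Term probabilities: M 0.1566, M+2 0.4018, M+4 0.3436, M+6 0.0980. Base peak = M+2.
P(M+2) = C(3,1) × 0.539^2 × 0.461^1 = 3 × 0.290521 × 0.4610 = 0.401791 (base)
P(M+6) = C(3,3) × 0.539^0 × 0.461^3 = 1 × 1.0000 × 0.09797218 = 0.097972
Relative intensity = 0.097972 / 0.401791 × 100 = 24.38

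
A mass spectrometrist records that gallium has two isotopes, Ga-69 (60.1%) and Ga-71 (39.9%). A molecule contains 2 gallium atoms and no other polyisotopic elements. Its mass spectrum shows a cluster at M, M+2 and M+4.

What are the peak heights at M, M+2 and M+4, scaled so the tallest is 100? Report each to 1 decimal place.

Expanding (0.601 + 0.399)^2:
P(M) = 0.601^2 = 0.361201
P(M+2) = 2 × 0.601^1 × 0.399^1 = 0.479598
P(M+4) = 0.399^2 = 0.159201
The M+2 peak is largest (0.479598); scaling to 100 gives 75.3 : 100.0 : 33.2.

75.3 : 100.0 : 33.2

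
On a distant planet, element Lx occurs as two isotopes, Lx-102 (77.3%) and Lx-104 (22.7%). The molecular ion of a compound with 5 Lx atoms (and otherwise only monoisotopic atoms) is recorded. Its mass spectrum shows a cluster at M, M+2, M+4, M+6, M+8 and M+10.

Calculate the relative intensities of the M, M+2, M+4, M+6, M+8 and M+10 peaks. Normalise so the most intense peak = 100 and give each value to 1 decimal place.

Each Lx atom is independently Lx-102 (p = 0.773) or Lx-104 (q = 0.227); the cluster is the binomial expansion (p + q)^5.
P(M) = 0.773^5 = 0.275993
P(M+2) = 5 × 0.773^4 × 0.227^1 = 0.405241
P(M+4) = 10 × 0.773^3 × 0.227^2 = 0.238007
P(M+6) = 10 × 0.773^2 × 0.227^3 = 0.069893
P(M+8) = 5 × 0.773^1 × 0.227^4 = 0.010262
P(M+10) = 0.227^5 = 0.000603
The M+2 peak is largest (0.405241); scaling to 100 gives 68.1 : 100.0 : 58.7 : 17.2 : 2.5 : 0.1.

68.1 : 100.0 : 58.7 : 17.2 : 2.5 : 0.1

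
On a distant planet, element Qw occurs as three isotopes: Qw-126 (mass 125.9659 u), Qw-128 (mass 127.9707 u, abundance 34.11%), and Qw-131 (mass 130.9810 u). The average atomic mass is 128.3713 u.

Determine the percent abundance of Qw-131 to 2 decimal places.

34.33%

The remaining 65.89% is split between Qw-126 (fraction x) and Qw-131 (fraction 0.6589 − x).
Substituting: 125.9659x + 130.9810(0.6589 − x) = 84.72049423
(125.9659 − 130.9810)x = -1.58288667  ⇒  x = 0.31562, y = 0.34328
Qw-126: 31.56%, Qw-131: 34.33%.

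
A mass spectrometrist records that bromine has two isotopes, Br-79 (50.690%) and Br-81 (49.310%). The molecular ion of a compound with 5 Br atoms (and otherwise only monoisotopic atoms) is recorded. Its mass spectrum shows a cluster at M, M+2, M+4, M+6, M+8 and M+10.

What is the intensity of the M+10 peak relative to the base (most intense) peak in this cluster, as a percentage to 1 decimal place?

9.2%

Binomial terms of (0.50690 + 0.49310)^5: M 0.0335, M+2 0.1628, M+4 0.3167, M+6 0.3081, M+8 0.1498, M+10 0.0292 → M+4 is the base peak.
P(M+4) = C(5,2) × 0.50690^3 × 0.49310^2 = 10 × 0.13024674 × 0.24314761 = 0.316692 (base)
P(M+10) = C(5,5) × 0.50690^0 × 0.49310^5 = 1 × 1.0000 × 0.02915245 = 0.029152
Relative intensity = 0.029152 / 0.316692 × 100 = 9.2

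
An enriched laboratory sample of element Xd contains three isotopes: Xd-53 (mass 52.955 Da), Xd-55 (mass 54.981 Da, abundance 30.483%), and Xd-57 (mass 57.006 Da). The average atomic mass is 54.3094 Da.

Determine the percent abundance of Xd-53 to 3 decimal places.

Let x and y be the fractions of Xd-53 and Xd-57. Then x + y = 1 − 0.30483 = 0.69517 and 52.955x + 57.006y = 54.3094 − 0.30483×54.981 = 37.54954177.
Substituting: 52.955x + 57.006(0.69517 − x) = 37.54954177
(52.955 − 57.006)x = -2.07931925  ⇒  x = 0.51329, y = 0.18188
Xd-53: 51.329%, Xd-57: 18.188%.

51.329%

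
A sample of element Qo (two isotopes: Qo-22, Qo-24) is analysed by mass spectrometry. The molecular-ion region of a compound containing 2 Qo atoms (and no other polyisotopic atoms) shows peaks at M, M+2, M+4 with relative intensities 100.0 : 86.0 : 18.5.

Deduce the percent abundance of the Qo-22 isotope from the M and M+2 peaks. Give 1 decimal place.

Write p for the Qo-22 fraction. I(M+2)/I(M) = [C(2,1)·p^1·(1−p)] / p^2 = 2·(1−p)/p = 86.0/100.0 = 0.8600
(1−p)/p = 0.8600/2 = 0.4300  ⇒  p = 1/(1 + 0.4300) = 0.6993
Qo-22: 69.9%, Qo-24: 30.1%.

69.9%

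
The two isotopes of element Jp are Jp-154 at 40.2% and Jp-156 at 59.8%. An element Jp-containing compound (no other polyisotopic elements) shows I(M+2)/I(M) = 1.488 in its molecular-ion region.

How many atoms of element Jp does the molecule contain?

With n Jp atoms, P(M+2)/P(M) = C(n,1)·p^(n−1)q / p^n = n·q/p = n · 0.598/0.402.
n = 1.488 × 0.402/0.598 = 1.00 ≈ 1

1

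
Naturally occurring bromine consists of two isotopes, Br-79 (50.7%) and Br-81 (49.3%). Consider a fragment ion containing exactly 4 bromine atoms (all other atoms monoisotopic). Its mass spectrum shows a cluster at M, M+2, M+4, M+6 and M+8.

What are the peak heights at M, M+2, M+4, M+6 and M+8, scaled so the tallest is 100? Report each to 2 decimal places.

17.63 : 68.56 : 100.00 : 64.83 : 15.76

Each Br atom is independently Br-79 (p = 0.507) or Br-81 (q = 0.493); the cluster is the binomial expansion (p + q)^4.
P(M) = 0.507^4 = 0.066074
P(M+2) = 4 × 0.507^3 × 0.493^1 = 0.256999
P(M+4) = 6 × 0.507^2 × 0.493^2 = 0.374853
P(M+6) = 4 × 0.507^1 × 0.493^3 = 0.243001
P(M+8) = 0.493^4 = 0.059073
The M+4 peak is largest (0.374853); scaling to 100 gives 17.63 : 68.56 : 100.00 : 64.83 : 15.76.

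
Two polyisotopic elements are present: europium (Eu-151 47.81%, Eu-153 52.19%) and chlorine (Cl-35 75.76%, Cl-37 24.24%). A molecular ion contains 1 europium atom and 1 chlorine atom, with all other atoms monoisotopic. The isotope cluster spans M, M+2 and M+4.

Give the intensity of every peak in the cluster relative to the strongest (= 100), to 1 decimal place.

Europium pattern (n=1): 0.4781 : 0.5219
Chlorine pattern (n=1): 0.7576 : 0.2424
Convolve the two distributions (both contribute in 2-u steps):
  M: 0.4781×0.7576 = 0.362209
  M+2: 0.4781×0.2424 + 0.5219×0.7576 = 0.511283
  M+4: 0.5219×0.2424 = 0.126509
Scale to base peak (0.511283) = 100: 70.8 : 100.0 : 24.7

70.8 : 100.0 : 24.7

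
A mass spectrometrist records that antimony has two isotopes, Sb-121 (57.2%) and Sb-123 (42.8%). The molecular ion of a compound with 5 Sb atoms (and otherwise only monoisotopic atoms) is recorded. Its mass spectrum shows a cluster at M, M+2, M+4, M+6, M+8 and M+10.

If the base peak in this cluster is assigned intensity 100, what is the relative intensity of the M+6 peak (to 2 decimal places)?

74.83

Term probabilities: M 0.0612, M+2 0.2291, M+4 0.3428, M+6 0.2565, M+8 0.0960, M+10 0.0144. Base peak = M+4.
P(M+4) = C(5,2) × 0.572^3 × 0.428^2 = 10 × 0.18714925 × 0.183184 = 0.342827 (base)
P(M+6) = C(5,3) × 0.572^2 × 0.428^3 = 10 × 0.327184 × 0.07840275 = 0.256521
Relative intensity = 0.256521 / 0.342827 × 100 = 74.83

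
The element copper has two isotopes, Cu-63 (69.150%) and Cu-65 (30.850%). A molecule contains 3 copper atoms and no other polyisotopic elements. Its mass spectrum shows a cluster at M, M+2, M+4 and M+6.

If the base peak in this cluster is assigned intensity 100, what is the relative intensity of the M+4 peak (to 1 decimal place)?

44.6

(0.69150 + 0.30850)^3 gives M 0.3307, M+2 0.4425, M+4 0.1974, M+6 0.0294; the largest is M+2.
P(M+2) = C(3,1) × 0.69150^2 × 0.30850^1 = 3 × 0.47817225 × 0.3085 = 0.442548 (base)
P(M+4) = C(3,2) × 0.69150^1 × 0.30850^2 = 3 × 0.6915 × 0.09517225 = 0.197435
Relative intensity = 0.197435 / 0.442548 × 100 = 44.6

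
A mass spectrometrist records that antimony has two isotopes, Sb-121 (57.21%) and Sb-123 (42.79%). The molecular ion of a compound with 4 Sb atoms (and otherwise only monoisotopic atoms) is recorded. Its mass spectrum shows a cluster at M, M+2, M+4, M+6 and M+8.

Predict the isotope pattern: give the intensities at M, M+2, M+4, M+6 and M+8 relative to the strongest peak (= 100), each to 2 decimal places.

29.79 : 89.13 : 100.00 : 49.86 : 9.32

The 4 Sb atoms are independent, so intensities follow the terms of (0.5721 + 0.4279)^4.
P(M) = 0.5721^4 = 0.107124
P(M+2) = 4 × 0.5721^3 × 0.4279^1 = 0.320493
P(M+4) = 6 × 0.5721^2 × 0.4279^2 = 0.359567
P(M+6) = 4 × 0.5721^1 × 0.4279^3 = 0.179291
P(M+8) = 0.4279^4 = 0.033525
The M+4 peak is largest (0.359567); scaling to 100 gives 29.79 : 89.13 : 100.00 : 49.86 : 9.32.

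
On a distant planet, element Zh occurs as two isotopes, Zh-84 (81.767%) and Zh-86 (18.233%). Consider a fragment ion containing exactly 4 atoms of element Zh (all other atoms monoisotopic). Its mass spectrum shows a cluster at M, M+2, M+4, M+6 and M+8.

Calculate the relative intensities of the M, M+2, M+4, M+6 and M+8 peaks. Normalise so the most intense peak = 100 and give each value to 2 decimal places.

The 4 Zh atoms are independent, so intensities follow the terms of (0.81767 + 0.18233)^4.
P(M) = 0.81767^4 = 0.447005
P(M+2) = 4 × 0.81767^3 × 0.18233^1 = 0.398706
P(M+4) = 6 × 0.81767^2 × 0.18233^2 = 0.133359
P(M+6) = 4 × 0.81767^1 × 0.18233^3 = 0.019825
P(M+8) = 0.18233^4 = 0.001105
The M peak is largest (0.447005); scaling to 100 gives 100.00 : 89.19 : 29.83 : 4.44 : 0.25.

100.00 : 89.19 : 29.83 : 4.44 : 0.25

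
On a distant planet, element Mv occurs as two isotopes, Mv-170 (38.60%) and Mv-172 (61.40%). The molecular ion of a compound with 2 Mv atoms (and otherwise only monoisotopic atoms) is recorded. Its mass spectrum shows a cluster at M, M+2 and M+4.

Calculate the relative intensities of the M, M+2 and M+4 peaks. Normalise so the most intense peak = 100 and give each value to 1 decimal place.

31.4 : 100.0 : 79.5

Expanding (0.3860 + 0.6140)^2:
P(M) = 0.3860^2 = 0.148996
P(M+2) = 2 × 0.3860^1 × 0.6140^1 = 0.474008
P(M+4) = 0.6140^2 = 0.376996
The M+2 peak is largest (0.474008); scaling to 100 gives 31.4 : 100.0 : 79.5.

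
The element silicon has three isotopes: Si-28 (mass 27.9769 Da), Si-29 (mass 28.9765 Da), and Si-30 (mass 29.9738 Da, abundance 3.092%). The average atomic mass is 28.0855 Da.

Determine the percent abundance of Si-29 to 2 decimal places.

4.69%

Let x and y be the fractions of Si-28 and Si-29. Then x + y = 1 − 0.03092 = 0.96908 and 27.9769x + 28.9765y = 28.0855 − 0.03092×29.9738 = 27.158710104.
Substituting: 27.9769x + 28.9765(0.96908 − x) = 27.158710104
(27.9769 − 28.9765)x = -0.921836516  ⇒  x = 0.92221, y = 0.04687
Si-28: 92.22%, Si-29: 4.69%.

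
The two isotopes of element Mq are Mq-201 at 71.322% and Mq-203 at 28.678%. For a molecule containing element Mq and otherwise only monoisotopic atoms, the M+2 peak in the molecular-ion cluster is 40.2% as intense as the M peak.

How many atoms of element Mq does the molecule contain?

1

For n independent Mq atoms, I(M+2)/I(M) = n · (abundance Mq-203) / (abundance Mq-201) = n · 0.28678/0.71322.
n = 0.402 × 0.71322/0.28678 = 1.00 ≈ 1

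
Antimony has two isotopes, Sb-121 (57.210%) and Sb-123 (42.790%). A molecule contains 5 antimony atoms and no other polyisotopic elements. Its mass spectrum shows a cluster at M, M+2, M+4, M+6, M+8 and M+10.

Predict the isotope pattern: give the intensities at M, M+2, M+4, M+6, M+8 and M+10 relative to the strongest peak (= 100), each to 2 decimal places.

17.88 : 66.85 : 100.00 : 74.79 : 27.97 : 4.18

The 5 Sb atoms are independent, so intensities follow the terms of (0.57210 + 0.42790)^5.
P(M) = 0.57210^5 = 0.061286
P(M+2) = 5 × 0.57210^4 × 0.42790^1 = 0.229192
P(M+4) = 10 × 0.57210^3 × 0.42790^2 = 0.342847
P(M+6) = 10 × 0.57210^2 × 0.42790^3 = 0.256431
P(M+8) = 5 × 0.57210^1 × 0.42790^4 = 0.095898
P(M+10) = 0.42790^5 = 0.014345
The M+4 peak is largest (0.342847); scaling to 100 gives 17.88 : 66.85 : 100.00 : 74.79 : 27.97 : 4.18.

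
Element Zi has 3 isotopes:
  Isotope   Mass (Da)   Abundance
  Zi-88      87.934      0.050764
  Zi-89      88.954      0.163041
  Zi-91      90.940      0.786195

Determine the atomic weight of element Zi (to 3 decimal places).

Weight each isotope mass by its fractional abundance: 0.050764 × 87.934 + 0.163041 × 88.954 + 0.786195 × 90.940
= 4.4639 + 14.5031 + 71.4966 = 90.4636 Da

90.464 Da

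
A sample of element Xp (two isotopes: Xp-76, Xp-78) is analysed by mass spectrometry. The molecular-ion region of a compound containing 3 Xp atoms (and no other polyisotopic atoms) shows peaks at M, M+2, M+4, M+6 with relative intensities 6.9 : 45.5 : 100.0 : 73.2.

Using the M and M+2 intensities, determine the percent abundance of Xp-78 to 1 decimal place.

68.7%

Let p = fractional abundance of Xp-76. I(M+2)/I(M) = [C(3,1)·p^2·(1−p)] / p^3 = 3·(1−p)/p = 45.5/6.9 = 6.5942
(1−p)/p = 6.5942/3 = 2.1981  ⇒  p = 1/(1 + 2.1981) = 0.3127
Xp-76: 31.3%, Xp-78: 68.7%.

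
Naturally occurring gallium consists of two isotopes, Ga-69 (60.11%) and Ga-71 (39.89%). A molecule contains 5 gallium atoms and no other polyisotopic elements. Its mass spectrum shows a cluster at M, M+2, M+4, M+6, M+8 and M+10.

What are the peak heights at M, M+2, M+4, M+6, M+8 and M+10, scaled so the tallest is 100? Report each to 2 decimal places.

Each Ga atom is independently Ga-69 (p = 0.6011) or Ga-71 (q = 0.3989); the cluster is the binomial expansion (p + q)^5.
P(M) = 0.6011^5 = 0.078475
P(M+2) = 5 × 0.6011^4 × 0.3989^1 = 0.260388
P(M+4) = 10 × 0.6011^3 × 0.3989^2 = 0.345596
P(M+6) = 10 × 0.6011^2 × 0.3989^3 = 0.229343
P(M+8) = 5 × 0.6011^1 × 0.3989^4 = 0.076098
P(M+10) = 0.3989^5 = 0.010100
The M+4 peak is largest (0.345596); scaling to 100 gives 22.71 : 75.34 : 100.00 : 66.36 : 22.02 : 2.92.

22.71 : 75.34 : 100.00 : 66.36 : 22.02 : 2.92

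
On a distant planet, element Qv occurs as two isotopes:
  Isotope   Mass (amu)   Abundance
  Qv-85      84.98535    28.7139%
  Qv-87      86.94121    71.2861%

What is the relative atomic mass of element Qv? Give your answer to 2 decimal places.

Ar = Σ fᵢ·mᵢ = 0.287139 × 84.98535 + 0.712861 × 86.94121
= 24.402608 + 61.976998 = 86.379606 amu

86.38 amu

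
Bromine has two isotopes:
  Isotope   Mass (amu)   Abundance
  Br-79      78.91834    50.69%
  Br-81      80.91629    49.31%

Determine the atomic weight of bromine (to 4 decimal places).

79.9035 amu

Weight each isotope mass by its fractional abundance: 0.5069 × 78.91834 + 0.4931 × 80.91629
= 40.003707 + 39.899823 = 79.903530 amu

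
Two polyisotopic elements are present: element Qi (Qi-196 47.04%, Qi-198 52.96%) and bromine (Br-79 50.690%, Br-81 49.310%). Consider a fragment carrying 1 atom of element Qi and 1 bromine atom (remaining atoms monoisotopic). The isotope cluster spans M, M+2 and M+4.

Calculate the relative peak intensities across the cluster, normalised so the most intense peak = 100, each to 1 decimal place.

Element Qi pattern (n=1): 0.4704 : 0.5296
Bromine pattern (n=1): 0.5069 : 0.4931
Convolve the two distributions (both contribute in 2-u steps):
  M: 0.4704×0.5069 = 0.238446
  M+2: 0.4704×0.4931 + 0.5296×0.5069 = 0.500408
  M+4: 0.5296×0.4931 = 0.261146
Scale to base peak (0.500408) = 100: 47.7 : 100.0 : 52.2

47.7 : 100.0 : 52.2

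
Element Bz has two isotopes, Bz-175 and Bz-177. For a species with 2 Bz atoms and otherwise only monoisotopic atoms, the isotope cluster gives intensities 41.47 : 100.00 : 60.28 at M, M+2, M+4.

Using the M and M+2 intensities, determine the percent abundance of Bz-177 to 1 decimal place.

54.7%

Write p for the Bz-175 fraction. I(M+2)/I(M) = [C(2,1)·p^1·(1−p)] / p^2 = 2·(1−p)/p = 100.00/41.47 = 2.4114
(1−p)/p = 2.4114/2 = 1.2057  ⇒  p = 1/(1 + 1.2057) = 0.4534
Bz-175: 45.3%, Bz-177: 54.7%.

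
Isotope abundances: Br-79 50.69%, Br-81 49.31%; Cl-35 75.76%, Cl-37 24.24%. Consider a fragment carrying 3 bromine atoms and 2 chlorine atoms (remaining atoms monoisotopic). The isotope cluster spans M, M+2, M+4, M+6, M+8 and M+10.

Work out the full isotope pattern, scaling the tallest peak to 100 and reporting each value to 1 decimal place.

20.8 : 74.0 : 100.0 : 63.1 : 18.3 : 2.0

Bromine pattern (n=3): 0.13024674 : 0.3801026 : 0.36975457 : 0.11989609
Chlorine pattern (n=2): 0.57395776 : 0.36728448 : 0.05875776
Convolve the two distributions (both contribute in 2-u steps):
  M: 0.13024674×0.57395776 = 0.074756
  M+2: 0.13024674×0.36728448 + 0.3801026×0.57395776 = 0.266000
  M+4: 0.13024674×0.05875776 + 0.3801026×0.36728448 + 0.36975457×0.57395776 = 0.359482
  M+6: 0.3801026×0.05875776 + 0.36975457×0.36728448 + 0.11989609×0.57395776 = 0.226954
  M+8: 0.36975457×0.05875776 + 0.11989609×0.36728448 = 0.065762
  M+10: 0.11989609×0.05875776 = 0.007045
Scale to base peak (0.359482) = 100: 20.8 : 74.0 : 100.0 : 63.1 : 18.3 : 2.0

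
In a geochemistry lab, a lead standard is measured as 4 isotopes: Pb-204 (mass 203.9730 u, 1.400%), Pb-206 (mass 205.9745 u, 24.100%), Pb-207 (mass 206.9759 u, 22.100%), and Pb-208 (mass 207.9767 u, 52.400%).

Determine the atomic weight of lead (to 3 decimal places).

Weight each isotope mass by its fractional abundance: 0.01400 × 203.9730 + 0.24100 × 205.9745 + 0.22100 × 206.9759 + 0.52400 × 207.9767
= 2.85562 + 49.63985 + 45.74167 + 108.97979 = 207.21693 u

207.217 u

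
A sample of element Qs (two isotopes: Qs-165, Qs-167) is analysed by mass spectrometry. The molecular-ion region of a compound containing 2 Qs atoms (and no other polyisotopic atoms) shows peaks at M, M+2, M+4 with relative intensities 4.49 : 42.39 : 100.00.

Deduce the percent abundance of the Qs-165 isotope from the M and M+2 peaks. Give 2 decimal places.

17.48%

If p is the fraction of Qs that is Qs-165, then I(M+2)/I(M) = [C(2,1)·p^1·(1−p)] / p^2 = 2·(1−p)/p = 42.39/4.49 = 9.4410
(1−p)/p = 9.4410/2 = 4.7205  ⇒  p = 1/(1 + 4.7205) = 0.1748
Qs-165: 17.48%, Qs-167: 82.52%.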